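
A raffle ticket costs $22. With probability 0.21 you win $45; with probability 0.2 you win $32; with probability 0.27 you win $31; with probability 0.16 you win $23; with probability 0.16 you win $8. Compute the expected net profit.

E[payout] = 45·0.21 + 32·0.2 + 31·0.27 + 23·0.16 + 8·0.16
 = 9.45 + 6.4 + 8.37 + 3.68 + 1.28
 = 29.18
Net = 29.18 - 22 = 7.18

7.18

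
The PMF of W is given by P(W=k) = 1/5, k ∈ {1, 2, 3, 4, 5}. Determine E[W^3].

E[W^3] = Σ w^3·P(W=w)
 = 1·1/5 + 8·1/5 + 27·1/5 + 64·1/5 + 125·1/5
 = 1/5 + 8/5 + 27/5 + 64/5 + 25
 = 45

45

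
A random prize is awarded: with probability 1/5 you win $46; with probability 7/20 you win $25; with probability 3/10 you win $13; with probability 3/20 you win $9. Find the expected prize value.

23.2

E[payout] = 46·1/5 + 25·7/20 + 13·3/10 + 9·3/20
 = 46/5 + 35/4 + 39/10 + 27/20
 = 116/5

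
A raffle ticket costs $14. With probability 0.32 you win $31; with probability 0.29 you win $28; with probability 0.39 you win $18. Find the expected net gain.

E[payout] = 31·0.32 + 28·0.29 + 18·0.39
 = 9.92 + 8.12 + 7.02
 = 25.06
Net = 25.06 - 14 = 11.06

11.06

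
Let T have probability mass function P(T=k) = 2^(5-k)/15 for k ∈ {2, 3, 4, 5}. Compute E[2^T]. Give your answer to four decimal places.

8.5333

E[2^T] = Σ 2^t·P(T=t)
 = 4·8/15 + 8·4/15 + 16·2/15 + 32·1/15
 = 32/15 + 32/15 + 32/15 + 32/15
 = 128/15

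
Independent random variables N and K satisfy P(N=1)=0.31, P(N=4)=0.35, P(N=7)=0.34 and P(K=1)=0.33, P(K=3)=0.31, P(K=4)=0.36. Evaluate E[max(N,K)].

E[max(N,K)] = Σ_n Σ_k max(n,k) · P(N=n)P(K=k)
 = 1·0.1023 + 3·0.0961 + 4·0.1116 + 4·0.1155 + 4·0.1085 + 4·0.126 + 7·0.1122 + 7·0.1054 + 7·0.1224
 = 0.1023 + 0.2883 + 0.4464 + 0.462 + 0.434 + 0.504 + 0.7854 + 0.7378 + 0.8568
 = 4.617

4.617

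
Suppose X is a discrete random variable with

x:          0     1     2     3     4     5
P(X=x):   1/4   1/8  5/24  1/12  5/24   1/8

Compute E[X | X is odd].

P(X is odd) = 1/8 + 1/12 + 1/8 = 1/3.
E[X | X is odd] = [1·1/8 + 3·1/12 + 5·1/8] / (1/3)
 = 1 / (1/3)
 = 3

3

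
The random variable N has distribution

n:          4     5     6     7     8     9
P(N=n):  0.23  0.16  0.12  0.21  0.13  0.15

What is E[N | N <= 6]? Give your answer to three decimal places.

4.784

P(N <= 6) = 0.23 + 0.16 + 0.12 = 0.51.
E[N | N <= 6] = [4·0.23 + 5·0.16 + 6·0.12] / 0.51
 = 2.44 / 0.51
 = 244/51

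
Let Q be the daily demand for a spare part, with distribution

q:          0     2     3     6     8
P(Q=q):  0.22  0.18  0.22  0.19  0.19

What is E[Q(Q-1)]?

18.02

E[Q(Q-1)] = Σ q(q-1)·P(Q=q)
 = 0·0.22 + 2·0.18 + 6·0.22 + 30·0.19 + 56·0.19
 = 0 + 0.36 + 1.32 + 5.7 + 10.64
 = 18.02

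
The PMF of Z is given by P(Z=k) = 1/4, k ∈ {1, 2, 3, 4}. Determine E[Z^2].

E[Z^2] = Σ z^2·P(Z=z)
 = 1·1/4 + 4·1/4 + 9·1/4 + 16·1/4
 = 1/4 + 1 + 9/4 + 4
 = 15/2

7.5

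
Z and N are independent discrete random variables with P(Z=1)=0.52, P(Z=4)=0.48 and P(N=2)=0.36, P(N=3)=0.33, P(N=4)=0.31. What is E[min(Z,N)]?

E[min(Z,N)] = Σ_z Σ_n min(z,n) · P(Z=z)P(N=n)
 = 1·0.1872 + 1·0.1716 + 1·0.1612 + 2·0.1728 + 3·0.1584 + 4·0.1488
 = 0.1872 + 0.1716 + 0.1612 + 0.3456 + 0.4752 + 0.5952
 = 1.936

1.936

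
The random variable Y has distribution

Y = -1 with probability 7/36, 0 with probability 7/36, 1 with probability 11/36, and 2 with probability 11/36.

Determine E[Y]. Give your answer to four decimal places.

E[Y] = Σ y·P(Y=y)
 = (-1)·7/36 + 0·7/36 + 1·11/36 + 2·11/36
 = (-7/36) + 0 + 11/36 + 11/18
 = 13/18

0.7222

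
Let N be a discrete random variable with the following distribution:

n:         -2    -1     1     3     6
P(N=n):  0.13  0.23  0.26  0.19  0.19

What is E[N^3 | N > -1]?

72.546875

P(N > -1) = 0.26 + 0.19 + 0.19 = 0.64.
E[N^3 | N > -1] = [1·0.26 + 27·0.19 + 216·0.19] / 0.64
 = 46.43 / 0.64
 = 4643/64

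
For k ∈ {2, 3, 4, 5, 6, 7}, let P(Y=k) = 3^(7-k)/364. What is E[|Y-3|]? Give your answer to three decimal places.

0.827

E[|Y-3|] = Σ |y-3|·P(Y=y)
 = 1·243/364 + 0·81/364 + 1·27/364 + 2·9/364 + 3·3/364 + 4·1/364
 = 243/364 + 0 + 27/364 + 9/182 + 9/364 + 1/91
 = 43/52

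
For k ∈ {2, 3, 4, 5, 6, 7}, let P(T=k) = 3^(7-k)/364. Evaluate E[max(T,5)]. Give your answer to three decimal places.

5.014

E[max(T,5)] = Σ max(t,5)·P(T=t)
 = 5·243/364 + 5·81/364 + 5·27/364 + 5·9/364 + 6·3/364 + 7·1/364
 = 1215/364 + 405/364 + 135/364 + 45/364 + 9/182 + 1/52
 = 1825/364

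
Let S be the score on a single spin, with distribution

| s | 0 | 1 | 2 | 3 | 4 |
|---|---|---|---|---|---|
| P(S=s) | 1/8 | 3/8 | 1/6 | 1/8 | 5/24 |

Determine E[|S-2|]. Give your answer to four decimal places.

1.1667

E[|S-2|] = Σ |s-2|·P(S=s)
 = 2·1/8 + 1·3/8 + 0·1/6 + 1·1/8 + 2·5/24
 = 1/4 + 3/8 + 0 + 1/8 + 5/12
 = 7/6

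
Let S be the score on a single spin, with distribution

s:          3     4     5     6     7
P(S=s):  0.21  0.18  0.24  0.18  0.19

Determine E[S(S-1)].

E[S(S-1)] = Σ s(s-1)·P(S=s)
 = 6·0.21 + 12·0.18 + 20·0.24 + 30·0.18 + 42·0.19
 = 1.26 + 2.16 + 4.8 + 5.4 + 7.98
 = 21.6

21.6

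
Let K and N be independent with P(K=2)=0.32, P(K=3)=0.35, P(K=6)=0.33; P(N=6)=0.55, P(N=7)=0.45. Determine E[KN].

E[KN] = Σ_k Σ_n kn · P(K=k)P(N=n)
 = 12·0.176 + 14·0.144 + 18·0.1925 + 21·0.1575 + 36·0.1815 + 42·0.1485
 = 2.112 + 2.016 + 3.465 + 3.3075 + 6.534 + 6.237
 = 23.6715

23.6715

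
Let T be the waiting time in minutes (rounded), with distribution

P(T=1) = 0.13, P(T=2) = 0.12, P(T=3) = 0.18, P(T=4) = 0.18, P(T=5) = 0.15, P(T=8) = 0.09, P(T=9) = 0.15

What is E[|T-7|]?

E[|T-7|] = Σ |t-7|·P(T=t)
 = 6·0.13 + 5·0.12 + 4·0.18 + 3·0.18 + 2·0.15 + 1·0.09 + 2·0.15
 = 0.78 + 0.6 + 0.72 + 0.54 + 0.3 + 0.09 + 0.3
 = 3.33

3.33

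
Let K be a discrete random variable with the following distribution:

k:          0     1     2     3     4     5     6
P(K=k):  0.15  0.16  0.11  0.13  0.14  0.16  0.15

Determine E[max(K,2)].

3.49

E[max(K,2)] = Σ max(k,2)·P(K=k)
 = 2·0.15 + 2·0.16 + 2·0.11 + 3·0.13 + 4·0.14 + 5·0.16 + 6·0.15
 = 0.3 + 0.32 + 0.22 + 0.39 + 0.56 + 0.8 + 0.9
 = 3.49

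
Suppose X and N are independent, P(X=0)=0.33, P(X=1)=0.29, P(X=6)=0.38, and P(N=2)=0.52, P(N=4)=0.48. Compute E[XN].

E[XN] = Σ_x Σ_n xn · P(X=x)P(N=n)
 = 0·0.1716 + 0·0.1584 + 2·0.1508 + 4·0.1392 + 12·0.1976 + 24·0.1824
 = 0 + 0 + 0.3016 + 0.5568 + 2.3712 + 4.3776
 = 7.6072

7.6072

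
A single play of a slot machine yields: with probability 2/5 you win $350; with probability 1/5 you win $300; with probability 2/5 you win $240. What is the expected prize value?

E[payout] = 350·2/5 + 300·1/5 + 240·2/5
 = 140 + 60 + 96
 = 296

296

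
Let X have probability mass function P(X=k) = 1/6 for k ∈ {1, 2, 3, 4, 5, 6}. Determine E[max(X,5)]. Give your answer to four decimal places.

5.1667

E[max(X,5)] = Σ max(x,5)·P(X=x)
 = 5·1/6 + 5·1/6 + 5·1/6 + 5·1/6 + 5·1/6 + 6·1/6
 = 5/6 + 5/6 + 5/6 + 5/6 + 5/6 + 1
 = 31/6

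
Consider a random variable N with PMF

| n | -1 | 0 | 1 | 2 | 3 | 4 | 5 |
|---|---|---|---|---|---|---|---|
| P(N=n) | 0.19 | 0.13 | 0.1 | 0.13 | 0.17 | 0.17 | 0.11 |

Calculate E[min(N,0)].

E[min(N,0)] = Σ min(n,0)·P(N=n)
 = (-1)·0.19 + 0·0.13 + 0·0.1 + 0·0.13 + 0·0.17 + 0·0.17 + 0·0.11
 = (-0.19) + 0 + 0 + 0 + 0 + 0 + 0
 = -0.19

-0.19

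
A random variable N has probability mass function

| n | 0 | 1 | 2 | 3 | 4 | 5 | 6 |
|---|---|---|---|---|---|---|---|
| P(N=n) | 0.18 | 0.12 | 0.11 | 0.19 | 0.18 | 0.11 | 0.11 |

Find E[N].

2.84

E[N] = Σ n·P(N=n)
 = 0·0.18 + 1·0.12 + 2·0.11 + 3·0.19 + 4·0.18 + 5·0.11 + 6·0.11
 = 0 + 0.12 + 0.22 + 0.57 + 0.72 + 0.55 + 0.66
 = 2.84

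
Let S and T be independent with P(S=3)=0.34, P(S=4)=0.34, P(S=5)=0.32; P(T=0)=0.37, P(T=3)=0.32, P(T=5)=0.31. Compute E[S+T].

6.49

E[S+T] = Σ_s Σ_t (s+t) · P(S=s)P(T=t)
 = 3·0.1258 + 6·0.1088 + 8·0.1054 + 4·0.1258 + 7·0.1088 + 9·0.1054 + 5·0.1184 + 8·0.1024 + 10·0.0992
 = 0.3774 + 0.6528 + 0.8432 + 0.5032 + 0.7616 + 0.9486 + 0.592 + 0.8192 + 0.992
 = 6.49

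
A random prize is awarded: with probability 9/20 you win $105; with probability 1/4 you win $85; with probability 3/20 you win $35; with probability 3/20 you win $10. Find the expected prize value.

E[payout] = 105·9/20 + 85·1/4 + 35·3/20 + 10·3/20
 = 189/4 + 85/4 + 21/4 + 3/2
 = 301/4

75.25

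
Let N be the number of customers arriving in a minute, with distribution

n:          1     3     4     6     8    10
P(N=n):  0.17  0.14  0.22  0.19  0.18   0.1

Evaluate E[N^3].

251.23

E[N^3] = Σ n^3·P(N=n)
 = 1·0.17 + 27·0.14 + 64·0.22 + 216·0.19 + 512·0.18 + 1000·0.1
 = 0.17 + 3.78 + 14.08 + 41.04 + 92.16 + 100
 = 251.23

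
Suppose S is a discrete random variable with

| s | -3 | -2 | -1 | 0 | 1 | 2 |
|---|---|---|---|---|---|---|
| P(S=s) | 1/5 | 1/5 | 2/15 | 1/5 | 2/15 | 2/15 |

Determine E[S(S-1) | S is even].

2.75

P(S is even) = 1/5 + 1/5 + 2/15 = 8/15.
E[S(S-1) | S is even] = [6·1/5 + 0·1/5 + 2·2/15] / (8/15)
 = 22/15 / (8/15)
 = 11/4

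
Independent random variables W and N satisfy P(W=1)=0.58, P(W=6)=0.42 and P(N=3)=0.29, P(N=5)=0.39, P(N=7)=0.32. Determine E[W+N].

E[W+N] = Σ_w Σ_n (w+n) · P(W=w)P(N=n)
 = 4·0.1682 + 6·0.2262 + 8·0.1856 + 9·0.1218 + 11·0.1638 + 13·0.1344
 = 0.6728 + 1.3572 + 1.4848 + 1.0962 + 1.8018 + 1.7472
 = 8.16

8.16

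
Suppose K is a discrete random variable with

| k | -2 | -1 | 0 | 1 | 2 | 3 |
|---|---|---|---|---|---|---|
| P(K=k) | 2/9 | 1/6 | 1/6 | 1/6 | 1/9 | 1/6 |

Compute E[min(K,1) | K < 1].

P(K < 1) = 2/9 + 1/6 + 1/6 = 5/9.
E[min(K,1) | K < 1] = [(-2)·2/9 + (-1)·1/6 + 0·1/6] / (5/9)
 = -11/18 / (5/9)
 = -11/10

-1.1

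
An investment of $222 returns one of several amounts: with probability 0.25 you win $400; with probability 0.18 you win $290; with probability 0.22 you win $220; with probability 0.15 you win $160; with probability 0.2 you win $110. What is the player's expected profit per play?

E[payout] = 400·0.25 + 290·0.18 + 220·0.22 + 160·0.15 + 110·0.2
 = 100 + 52.2 + 48.4 + 24 + 22
 = 246.6
Net = 246.6 - 222 = 24.6

24.6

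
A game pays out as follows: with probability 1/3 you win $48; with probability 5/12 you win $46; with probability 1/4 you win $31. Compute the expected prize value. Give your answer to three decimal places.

E[payout] = 48·1/3 + 46·5/12 + 31·1/4
 = 16 + 115/6 + 31/4
 = 515/12

42.917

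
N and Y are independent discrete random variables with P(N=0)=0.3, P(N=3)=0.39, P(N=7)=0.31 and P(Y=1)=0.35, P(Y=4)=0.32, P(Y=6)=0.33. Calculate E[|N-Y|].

2.9178

E[|N-Y|] = Σ_n Σ_y |n-y| · P(N=n)P(Y=y)
 = 1·0.105 + 4·0.096 + 6·0.099 + 2·0.1365 + 1·0.1248 + 3·0.1287 + 6·0.1085 + 3·0.0992 + 1·0.1023
 = 0.105 + 0.384 + 0.594 + 0.273 + 0.1248 + 0.3861 + 0.651 + 0.2976 + 0.1023
 = 2.9178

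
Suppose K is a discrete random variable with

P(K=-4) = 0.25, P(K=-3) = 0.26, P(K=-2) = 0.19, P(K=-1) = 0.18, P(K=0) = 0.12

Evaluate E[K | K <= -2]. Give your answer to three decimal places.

-3.086

P(K <= -2) = 0.25 + 0.26 + 0.19 = 0.7.
E[K | K <= -2] = [(-4)·0.25 + (-3)·0.26 + (-2)·0.19] / 0.7
 = -2.16 / 0.7
 = -108/35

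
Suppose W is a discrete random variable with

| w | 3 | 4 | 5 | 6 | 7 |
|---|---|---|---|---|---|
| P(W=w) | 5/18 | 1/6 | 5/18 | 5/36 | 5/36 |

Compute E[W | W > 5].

P(W > 5) = 5/36 + 5/36 = 5/18.
E[W | W > 5] = [6·5/36 + 7·5/36] / (5/18)
 = 65/36 / (5/18)
 = 13/2

6.5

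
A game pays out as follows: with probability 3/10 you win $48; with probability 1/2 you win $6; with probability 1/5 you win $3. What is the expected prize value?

E[payout] = 48·3/10 + 6·1/2 + 3·1/5
 = 72/5 + 3 + 3/5
 = 18

18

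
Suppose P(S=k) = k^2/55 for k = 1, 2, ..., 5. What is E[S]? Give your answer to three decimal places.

E[S] = Σ s·P(S=s)
 = 1·1/55 + 2·4/55 + 3·9/55 + 4·16/55 + 5·5/11
 = 1/55 + 8/55 + 27/55 + 64/55 + 25/11
 = 45/11

4.091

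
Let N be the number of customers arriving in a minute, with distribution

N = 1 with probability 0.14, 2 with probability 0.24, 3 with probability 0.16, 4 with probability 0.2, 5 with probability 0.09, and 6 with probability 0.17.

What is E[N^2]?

14.11

E[N^2] = Σ n^2·P(N=n)
 = 1·0.14 + 4·0.24 + 9·0.16 + 16·0.2 + 25·0.09 + 36·0.17
 = 0.14 + 0.96 + 1.44 + 3.2 + 2.25 + 6.12
 = 14.11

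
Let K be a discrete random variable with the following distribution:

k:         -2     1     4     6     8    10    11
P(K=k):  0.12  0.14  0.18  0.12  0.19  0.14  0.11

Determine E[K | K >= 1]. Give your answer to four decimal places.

P(K >= 1) = 0.14 + 0.18 + 0.12 + 0.19 + 0.14 + 0.11 = 0.88.
E[K | K >= 1] = [1·0.14 + 4·0.18 + 6·0.12 + 8·0.19 + 10·0.14 + 11·0.11] / 0.88
 = 5.71 / 0.88
 = 571/88

6.4886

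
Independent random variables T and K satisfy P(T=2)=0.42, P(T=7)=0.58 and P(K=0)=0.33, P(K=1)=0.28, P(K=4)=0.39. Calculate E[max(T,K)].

E[max(T,K)] = Σ_t Σ_k max(t,k) · P(T=t)P(K=k)
 = 2·0.1386 + 2·0.1176 + 4·0.1638 + 7·0.1914 + 7·0.1624 + 7·0.2262
 = 0.2772 + 0.2352 + 0.6552 + 1.3398 + 1.1368 + 1.5834
 = 5.2276

5.2276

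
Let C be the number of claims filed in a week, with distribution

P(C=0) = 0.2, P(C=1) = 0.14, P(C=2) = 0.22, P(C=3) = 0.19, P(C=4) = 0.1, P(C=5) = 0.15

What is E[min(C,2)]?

E[min(C,2)] = Σ min(c,2)·P(C=c)
 = 0·0.2 + 1·0.14 + 2·0.22 + 2·0.19 + 2·0.1 + 2·0.15
 = 0 + 0.14 + 0.44 + 0.38 + 0.2 + 0.3
 = 1.46

1.46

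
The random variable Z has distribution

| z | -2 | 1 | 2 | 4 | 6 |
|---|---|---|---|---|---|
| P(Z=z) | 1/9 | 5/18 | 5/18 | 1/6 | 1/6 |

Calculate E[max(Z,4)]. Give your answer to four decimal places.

4.3333

E[max(Z,4)] = Σ max(z,4)·P(Z=z)
 = 4·1/9 + 4·5/18 + 4·5/18 + 4·1/6 + 6·1/6
 = 4/9 + 10/9 + 10/9 + 2/3 + 1
 = 13/3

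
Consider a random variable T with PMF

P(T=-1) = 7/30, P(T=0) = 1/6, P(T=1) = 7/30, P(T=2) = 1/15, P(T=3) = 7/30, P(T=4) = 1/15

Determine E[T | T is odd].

P(T is odd) = 7/30 + 7/30 + 7/30 = 7/10.
E[T | T is odd] = [(-1)·7/30 + 1·7/30 + 3·7/30] / (7/10)
 = 7/10 / (7/10)
 = 1

1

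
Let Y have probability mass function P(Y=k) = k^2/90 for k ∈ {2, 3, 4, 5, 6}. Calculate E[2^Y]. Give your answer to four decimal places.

E[2^Y] = Σ 2^y·P(Y=y)
 = 4·2/45 + 8·1/10 + 16·8/45 + 32·5/18 + 64·2/5
 = 8/45 + 4/5 + 128/45 + 80/9 + 128/5
 = 1724/45

38.3111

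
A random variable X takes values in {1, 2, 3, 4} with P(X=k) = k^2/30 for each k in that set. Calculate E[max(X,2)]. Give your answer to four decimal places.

3.3667

E[max(X,2)] = Σ max(x,2)·P(X=x)
 = 2·1/30 + 2·2/15 + 3·3/10 + 4·8/15
 = 1/15 + 4/15 + 9/10 + 32/15
 = 101/30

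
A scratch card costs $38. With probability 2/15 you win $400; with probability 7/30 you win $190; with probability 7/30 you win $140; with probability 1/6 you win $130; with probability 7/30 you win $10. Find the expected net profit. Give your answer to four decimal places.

116.3333

E[payout] = 400·2/15 + 190·7/30 + 140·7/30 + 130·1/6 + 10·7/30
 = 160/3 + 133/3 + 98/3 + 65/3 + 7/3
 = 463/3
Net = 463/3 - 38 = 349/3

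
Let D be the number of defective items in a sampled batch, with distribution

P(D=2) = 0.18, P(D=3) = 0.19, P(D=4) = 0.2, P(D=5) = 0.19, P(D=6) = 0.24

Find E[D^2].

19.02

E[D^2] = Σ d^2·P(D=d)
 = 4·0.18 + 9·0.19 + 16·0.2 + 25·0.19 + 36·0.24
 = 0.72 + 1.71 + 3.2 + 4.75 + 8.64
 = 19.02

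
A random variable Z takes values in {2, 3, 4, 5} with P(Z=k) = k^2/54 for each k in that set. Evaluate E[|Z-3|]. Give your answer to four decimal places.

1.2963

E[|Z-3|] = Σ |z-3|·P(Z=z)
 = 1·2/27 + 0·1/6 + 1·8/27 + 2·25/54
 = 2/27 + 0 + 8/27 + 25/27
 = 35/27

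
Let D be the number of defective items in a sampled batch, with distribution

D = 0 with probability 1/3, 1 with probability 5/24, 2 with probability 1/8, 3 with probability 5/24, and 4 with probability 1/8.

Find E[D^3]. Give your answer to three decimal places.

E[D^3] = Σ d^3·P(D=d)
 = 0·1/3 + 1·5/24 + 8·1/8 + 27·5/24 + 64·1/8
 = 0 + 5/24 + 1 + 45/8 + 8
 = 89/6

14.833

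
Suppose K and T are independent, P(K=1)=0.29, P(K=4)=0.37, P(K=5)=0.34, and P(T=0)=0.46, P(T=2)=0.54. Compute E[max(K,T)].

3.6266

E[max(K,T)] = Σ_k Σ_t max(k,t) · P(K=k)P(T=t)
 = 1·0.1334 + 2·0.1566 + 4·0.1702 + 4·0.1998 + 5·0.1564 + 5·0.1836
 = 0.1334 + 0.3132 + 0.6808 + 0.7992 + 0.782 + 0.918
 = 3.6266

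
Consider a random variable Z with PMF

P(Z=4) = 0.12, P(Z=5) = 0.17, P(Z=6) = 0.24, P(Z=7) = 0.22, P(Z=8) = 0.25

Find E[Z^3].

284.23

E[Z^3] = Σ z^3·P(Z=z)
 = 64·0.12 + 125·0.17 + 216·0.24 + 343·0.22 + 512·0.25
 = 7.68 + 21.25 + 51.84 + 75.46 + 128
 = 284.23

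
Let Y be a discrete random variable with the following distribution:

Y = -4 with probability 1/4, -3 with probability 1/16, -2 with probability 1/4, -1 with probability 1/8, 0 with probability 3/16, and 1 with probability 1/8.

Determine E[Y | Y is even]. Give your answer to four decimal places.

-2.1818

P(Y is even) = 1/4 + 1/4 + 3/16 = 11/16.
E[Y | Y is even] = [(-4)·1/4 + (-2)·1/4 + 0·3/16] / (11/16)
 = -3/2 / (11/16)
 = -24/11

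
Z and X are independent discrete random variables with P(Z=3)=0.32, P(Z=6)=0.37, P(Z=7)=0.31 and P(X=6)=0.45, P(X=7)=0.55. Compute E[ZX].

35.0425

E[ZX] = Σ_z Σ_x zx · P(Z=z)P(X=x)
 = 18·0.144 + 21·0.176 + 36·0.1665 + 42·0.2035 + 42·0.1395 + 49·0.1705
 = 2.592 + 3.696 + 5.994 + 8.547 + 5.859 + 8.3545
 = 35.0425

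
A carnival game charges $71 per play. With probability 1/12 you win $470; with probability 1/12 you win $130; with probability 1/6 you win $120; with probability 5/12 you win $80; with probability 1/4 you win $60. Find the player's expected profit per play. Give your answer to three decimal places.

47.333

E[payout] = 470·1/12 + 130·1/12 + 120·1/6 + 80·5/12 + 60·1/4
 = 235/6 + 65/6 + 20 + 100/3 + 15
 = 355/3
Net = 355/3 - 71 = 142/3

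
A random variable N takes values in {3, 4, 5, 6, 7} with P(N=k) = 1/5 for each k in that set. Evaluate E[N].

E[N] = Σ n·P(N=n)
 = 3·1/5 + 4·1/5 + 5·1/5 + 6·1/5 + 7·1/5
 = 3/5 + 4/5 + 1 + 6/5 + 7/5
 = 5

5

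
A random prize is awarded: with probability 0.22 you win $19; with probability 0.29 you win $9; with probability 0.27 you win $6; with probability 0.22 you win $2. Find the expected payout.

E[payout] = 19·0.22 + 9·0.29 + 6·0.27 + 2·0.22
 = 4.18 + 2.61 + 1.62 + 0.44
 = 8.85

8.85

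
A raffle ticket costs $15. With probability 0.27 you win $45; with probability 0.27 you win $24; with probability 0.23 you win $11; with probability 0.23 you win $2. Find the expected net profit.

E[payout] = 45·0.27 + 24·0.27 + 11·0.23 + 2·0.23
 = 12.15 + 6.48 + 2.53 + 0.46
 = 21.62
Net = 21.62 - 15 = 6.62

6.62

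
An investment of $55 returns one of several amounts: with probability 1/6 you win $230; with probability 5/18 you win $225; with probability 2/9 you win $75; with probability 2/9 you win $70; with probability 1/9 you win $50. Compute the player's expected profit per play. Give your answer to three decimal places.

83.611

E[payout] = 230·1/6 + 225·5/18 + 75·2/9 + 70·2/9 + 50·1/9
 = 115/3 + 125/2 + 50/3 + 140/9 + 50/9
 = 2495/18
Net = 2495/18 - 55 = 1505/18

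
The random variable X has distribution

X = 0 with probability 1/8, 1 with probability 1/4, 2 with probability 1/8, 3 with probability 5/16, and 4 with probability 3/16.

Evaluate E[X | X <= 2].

P(X <= 2) = 1/8 + 1/4 + 1/8 = 1/2.
E[X | X <= 2] = [0·1/8 + 1·1/4 + 2·1/8] / (1/2)
 = 1/2 / (1/2)
 = 1

1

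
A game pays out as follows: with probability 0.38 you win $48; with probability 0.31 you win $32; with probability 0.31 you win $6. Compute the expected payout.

30.02

E[payout] = 48·0.38 + 32·0.31 + 6·0.31
 = 18.24 + 9.92 + 1.86
 = 30.02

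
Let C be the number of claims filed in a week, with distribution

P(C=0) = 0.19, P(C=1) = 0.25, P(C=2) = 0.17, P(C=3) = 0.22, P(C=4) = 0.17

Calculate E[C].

1.93

E[C] = Σ c·P(C=c)
 = 0·0.19 + 1·0.25 + 2·0.17 + 3·0.22 + 4·0.17
 = 0 + 0.25 + 0.34 + 0.66 + 0.68
 = 1.93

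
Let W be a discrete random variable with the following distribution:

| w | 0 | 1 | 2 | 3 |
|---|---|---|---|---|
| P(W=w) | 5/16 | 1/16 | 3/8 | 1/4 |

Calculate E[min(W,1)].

0.6875

E[min(W,1)] = Σ min(w,1)·P(W=w)
 = 0·5/16 + 1·1/16 + 1·3/8 + 1·1/4
 = 0 + 1/16 + 3/8 + 1/4
 = 11/16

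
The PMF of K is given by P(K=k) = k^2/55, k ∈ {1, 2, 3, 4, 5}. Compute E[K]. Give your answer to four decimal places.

4.0909

E[K] = Σ k·P(K=k)
 = 1·1/55 + 2·4/55 + 3·9/55 + 4·16/55 + 5·5/11
 = 1/55 + 8/55 + 27/55 + 64/55 + 25/11
 = 45/11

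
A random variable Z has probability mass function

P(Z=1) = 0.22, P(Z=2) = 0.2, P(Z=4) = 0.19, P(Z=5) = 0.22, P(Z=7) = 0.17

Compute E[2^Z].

E[2^Z] = Σ 2^z·P(Z=z)
 = 2·0.22 + 4·0.2 + 16·0.19 + 32·0.22 + 128·0.17
 = 0.44 + 0.8 + 3.04 + 7.04 + 21.76
 = 33.08

33.08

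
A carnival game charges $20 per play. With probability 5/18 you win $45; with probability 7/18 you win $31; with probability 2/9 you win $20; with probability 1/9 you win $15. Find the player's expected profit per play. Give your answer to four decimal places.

10.6667

E[payout] = 45·5/18 + 31·7/18 + 20·2/9 + 15·1/9
 = 25/2 + 217/18 + 40/9 + 5/3
 = 92/3
Net = 92/3 - 20 = 32/3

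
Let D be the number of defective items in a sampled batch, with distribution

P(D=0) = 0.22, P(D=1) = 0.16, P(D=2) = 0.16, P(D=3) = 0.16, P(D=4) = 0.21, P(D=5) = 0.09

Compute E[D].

E[D] = Σ d·P(D=d)
 = 0·0.22 + 1·0.16 + 2·0.16 + 3·0.16 + 4·0.21 + 5·0.09
 = 0 + 0.16 + 0.32 + 0.48 + 0.84 + 0.45
 = 2.25

2.25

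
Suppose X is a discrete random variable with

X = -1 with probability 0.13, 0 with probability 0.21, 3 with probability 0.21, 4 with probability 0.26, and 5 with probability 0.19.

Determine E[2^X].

12.195

E[2^X] = Σ 2^x·P(X=x)
 = 0.5·0.13 + 1·0.21 + 8·0.21 + 16·0.26 + 32·0.19
 = 0.065 + 0.21 + 1.68 + 4.16 + 6.08
 = 12.195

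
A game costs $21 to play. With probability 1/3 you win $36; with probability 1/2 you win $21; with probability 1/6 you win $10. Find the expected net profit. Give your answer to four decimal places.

3.1667

E[payout] = 36·1/3 + 21·1/2 + 10·1/6
 = 12 + 21/2 + 5/3
 = 145/6
Net = 145/6 - 21 = 19/6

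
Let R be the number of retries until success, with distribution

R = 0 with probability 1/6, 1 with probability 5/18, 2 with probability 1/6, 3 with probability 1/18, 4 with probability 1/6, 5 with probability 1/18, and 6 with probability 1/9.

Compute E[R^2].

9.5

E[R^2] = Σ r^2·P(R=r)
 = 0·1/6 + 1·5/18 + 4·1/6 + 9·1/18 + 16·1/6 + 25·1/18 + 36·1/9
 = 0 + 5/18 + 2/3 + 1/2 + 8/3 + 25/18 + 4
 = 19/2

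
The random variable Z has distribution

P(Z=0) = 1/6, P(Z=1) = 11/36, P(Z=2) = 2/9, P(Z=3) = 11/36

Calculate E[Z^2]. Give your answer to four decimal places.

E[Z^2] = Σ z^2·P(Z=z)
 = 0·1/6 + 1·11/36 + 4·2/9 + 9·11/36
 = 0 + 11/36 + 8/9 + 11/4
 = 71/18

3.9444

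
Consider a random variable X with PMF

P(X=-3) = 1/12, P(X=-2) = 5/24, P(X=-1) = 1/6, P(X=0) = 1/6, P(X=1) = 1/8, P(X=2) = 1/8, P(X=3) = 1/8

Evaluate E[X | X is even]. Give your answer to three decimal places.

-0.333

P(X is even) = 5/24 + 1/6 + 1/8 = 1/2.
E[X | X is even] = [(-2)·5/24 + 0·1/6 + 2·1/8] / (1/2)
 = -1/6 / (1/2)
 = -1/3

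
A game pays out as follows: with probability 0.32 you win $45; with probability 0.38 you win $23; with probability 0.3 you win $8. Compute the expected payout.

25.54

E[payout] = 45·0.32 + 23·0.38 + 8·0.3
 = 14.4 + 8.74 + 2.4
 = 25.54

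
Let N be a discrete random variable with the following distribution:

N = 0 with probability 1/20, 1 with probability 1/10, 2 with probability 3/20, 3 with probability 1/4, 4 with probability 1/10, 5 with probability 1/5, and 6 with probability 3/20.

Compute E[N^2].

14.95

E[N^2] = Σ n^2·P(N=n)
 = 0·1/20 + 1·1/10 + 4·3/20 + 9·1/4 + 16·1/10 + 25·1/5 + 36·3/20
 = 0 + 1/10 + 3/5 + 9/4 + 8/5 + 5 + 27/5
 = 299/20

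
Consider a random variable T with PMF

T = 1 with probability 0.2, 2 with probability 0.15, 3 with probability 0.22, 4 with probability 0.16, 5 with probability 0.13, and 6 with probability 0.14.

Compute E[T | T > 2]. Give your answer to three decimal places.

4.292

P(T > 2) = 0.22 + 0.16 + 0.13 + 0.14 = 0.65.
E[T | T > 2] = [3·0.22 + 4·0.16 + 5·0.13 + 6·0.14] / 0.65
 = 2.79 / 0.65
 = 279/65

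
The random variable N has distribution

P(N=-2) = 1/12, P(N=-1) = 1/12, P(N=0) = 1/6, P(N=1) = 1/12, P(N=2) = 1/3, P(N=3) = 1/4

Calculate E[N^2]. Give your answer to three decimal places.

4.083

E[N^2] = Σ n^2·P(N=n)
 = 4·1/12 + 1·1/12 + 0·1/6 + 1·1/12 + 4·1/3 + 9·1/4
 = 1/3 + 1/12 + 0 + 1/12 + 4/3 + 9/4
 = 49/12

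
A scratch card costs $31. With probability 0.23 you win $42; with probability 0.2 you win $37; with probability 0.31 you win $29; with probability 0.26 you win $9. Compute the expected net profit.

-2.61

E[payout] = 42·0.23 + 37·0.2 + 29·0.31 + 9·0.26
 = 9.66 + 7.4 + 8.99 + 2.34
 = 28.39
Net = 28.39 - 31 = -2.61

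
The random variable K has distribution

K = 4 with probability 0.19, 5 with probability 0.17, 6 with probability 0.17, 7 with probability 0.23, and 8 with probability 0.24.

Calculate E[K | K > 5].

P(K > 5) = 0.17 + 0.23 + 0.24 = 0.64.
E[K | K > 5] = [6·0.17 + 7·0.23 + 8·0.24] / 0.64
 = 4.55 / 0.64
 = 455/64

7.109375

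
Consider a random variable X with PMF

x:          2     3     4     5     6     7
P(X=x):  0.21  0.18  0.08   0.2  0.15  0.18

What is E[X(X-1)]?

18.52

E[X(X-1)] = Σ x(x-1)·P(X=x)
 = 2·0.21 + 6·0.18 + 12·0.08 + 20·0.2 + 30·0.15 + 42·0.18
 = 0.42 + 1.08 + 0.96 + 4 + 4.5 + 7.56
 = 18.52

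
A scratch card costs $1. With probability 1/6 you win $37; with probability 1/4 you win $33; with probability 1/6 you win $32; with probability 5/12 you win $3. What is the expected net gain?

E[payout] = 37·1/6 + 33·1/4 + 32·1/6 + 3·5/12
 = 37/6 + 33/4 + 16/3 + 5/4
 = 21
Net = 21 - 1 = 20

20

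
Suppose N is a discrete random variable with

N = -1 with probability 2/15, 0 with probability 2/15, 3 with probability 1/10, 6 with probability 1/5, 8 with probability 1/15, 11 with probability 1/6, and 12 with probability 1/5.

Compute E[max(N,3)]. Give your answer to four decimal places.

E[max(N,3)] = Σ max(n,3)·P(N=n)
 = 3·2/15 + 3·2/15 + 3·1/10 + 6·1/5 + 8·1/15 + 11·1/6 + 12·1/5
 = 2/5 + 2/5 + 3/10 + 6/5 + 8/15 + 11/6 + 12/5
 = 106/15

7.0667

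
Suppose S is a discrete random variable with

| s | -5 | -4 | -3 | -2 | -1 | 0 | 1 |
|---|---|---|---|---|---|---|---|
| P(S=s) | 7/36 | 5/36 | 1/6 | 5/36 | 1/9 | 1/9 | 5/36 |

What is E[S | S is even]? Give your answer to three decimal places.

-2.143

P(S is even) = 5/36 + 5/36 + 1/9 = 7/18.
E[S | S is even] = [(-4)·5/36 + (-2)·5/36 + 0·1/9] / (7/18)
 = -5/6 / (7/18)
 = -15/7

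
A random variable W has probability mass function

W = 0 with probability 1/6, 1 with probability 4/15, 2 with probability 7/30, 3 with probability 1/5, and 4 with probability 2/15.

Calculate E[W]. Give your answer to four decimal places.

1.8667

E[W] = Σ w·P(W=w)
 = 0·1/6 + 1·4/15 + 2·7/30 + 3·1/5 + 4·2/15
 = 0 + 4/15 + 7/15 + 3/5 + 8/15
 = 28/15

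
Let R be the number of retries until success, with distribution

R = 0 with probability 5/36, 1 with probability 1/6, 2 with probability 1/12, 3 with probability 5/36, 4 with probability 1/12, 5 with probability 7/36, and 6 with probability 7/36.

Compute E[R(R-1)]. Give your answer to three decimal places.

11.722

E[R(R-1)] = Σ r(r-1)·P(R=r)
 = 0·5/36 + 0·1/6 + 2·1/12 + 6·5/36 + 12·1/12 + 20·7/36 + 30·7/36
 = 0 + 0 + 1/6 + 5/6 + 1 + 35/9 + 35/6
 = 211/18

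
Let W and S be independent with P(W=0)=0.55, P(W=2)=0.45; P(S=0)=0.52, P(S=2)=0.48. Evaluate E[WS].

0.864

E[WS] = Σ_w Σ_s ws · P(W=w)P(S=s)
 = 0·0.286 + 0·0.264 + 0·0.234 + 4·0.216
 = 0 + 0 + 0 + 0.864
 = 0.864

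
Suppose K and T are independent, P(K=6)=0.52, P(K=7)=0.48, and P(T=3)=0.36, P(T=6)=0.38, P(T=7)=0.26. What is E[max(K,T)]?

6.6152

E[max(K,T)] = Σ_k Σ_t max(k,t) · P(K=k)P(T=t)
 = 6·0.1872 + 6·0.1976 + 7·0.1352 + 7·0.1728 + 7·0.1824 + 7·0.1248
 = 1.1232 + 1.1856 + 0.9464 + 1.2096 + 1.2768 + 0.8736
 = 6.6152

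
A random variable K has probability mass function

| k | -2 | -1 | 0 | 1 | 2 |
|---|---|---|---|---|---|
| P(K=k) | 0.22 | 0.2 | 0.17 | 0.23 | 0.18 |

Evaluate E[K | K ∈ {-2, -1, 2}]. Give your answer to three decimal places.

-0.467

P(K ∈ {-2, -1, 2}) = 0.22 + 0.2 + 0.18 = 0.6.
E[K | K ∈ {-2, -1, 2}] = [(-2)·0.22 + (-1)·0.2 + 2·0.18] / 0.6
 = -0.28 / 0.6
 = -7/15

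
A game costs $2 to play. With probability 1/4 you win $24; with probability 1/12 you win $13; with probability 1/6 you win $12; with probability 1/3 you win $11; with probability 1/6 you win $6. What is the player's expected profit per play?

E[payout] = 24·1/4 + 13·1/12 + 12·1/6 + 11·1/3 + 6·1/6
 = 6 + 13/12 + 2 + 11/3 + 1
 = 55/4
Net = 55/4 - 2 = 47/4

11.75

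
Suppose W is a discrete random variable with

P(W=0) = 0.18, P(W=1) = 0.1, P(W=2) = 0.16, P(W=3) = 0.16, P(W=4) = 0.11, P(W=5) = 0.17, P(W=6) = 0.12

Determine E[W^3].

E[W^3] = Σ w^3·P(W=w)
 = 0·0.18 + 1·0.1 + 8·0.16 + 27·0.16 + 64·0.11 + 125·0.17 + 216·0.12
 = 0 + 0.1 + 1.28 + 4.32 + 7.04 + 21.25 + 25.92
 = 59.91

59.91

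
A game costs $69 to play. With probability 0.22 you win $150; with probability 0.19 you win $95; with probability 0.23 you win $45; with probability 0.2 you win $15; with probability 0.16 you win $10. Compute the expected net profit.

E[payout] = 150·0.22 + 95·0.19 + 45·0.23 + 15·0.2 + 10·0.16
 = 33 + 18.05 + 10.35 + 3 + 1.6
 = 66
Net = 66 - 69 = -3

-3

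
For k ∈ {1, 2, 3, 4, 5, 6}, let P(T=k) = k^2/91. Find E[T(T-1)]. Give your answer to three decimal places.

20.154

E[T(T-1)] = Σ t(t-1)·P(T=t)
 = 0·1/91 + 2·4/91 + 6·9/91 + 12·16/91 + 20·25/91 + 30·36/91
 = 0 + 8/91 + 54/91 + 192/91 + 500/91 + 1080/91
 = 262/13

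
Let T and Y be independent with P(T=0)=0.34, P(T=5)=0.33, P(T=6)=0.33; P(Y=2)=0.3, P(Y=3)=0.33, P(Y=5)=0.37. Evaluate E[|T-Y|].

E[|T-Y|] = Σ_t Σ_y |t-y| · P(T=t)P(Y=y)
 = 2·0.102 + 3·0.1122 + 5·0.1258 + 3·0.099 + 2·0.1089 + 0·0.1221 + 4·0.099 + 3·0.1089 + 1·0.1221
 = 0.204 + 0.3366 + 0.629 + 0.297 + 0.2178 + 0 + 0.396 + 0.3267 + 0.1221
 = 2.5292

2.5292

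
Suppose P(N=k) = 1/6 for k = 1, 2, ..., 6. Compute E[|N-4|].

E[|N-4|] = Σ |n-4|·P(N=n)
 = 3·1/6 + 2·1/6 + 1·1/6 + 0·1/6 + 1·1/6 + 2·1/6
 = 1/2 + 1/3 + 1/6 + 0 + 1/6 + 1/3
 = 3/2

1.5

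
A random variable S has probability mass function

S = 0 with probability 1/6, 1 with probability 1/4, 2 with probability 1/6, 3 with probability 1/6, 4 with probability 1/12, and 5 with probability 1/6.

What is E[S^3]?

32.25

E[S^3] = Σ s^3·P(S=s)
 = 0·1/6 + 1·1/4 + 8·1/6 + 27·1/6 + 64·1/12 + 125·1/6
 = 0 + 1/4 + 4/3 + 9/2 + 16/3 + 125/6
 = 129/4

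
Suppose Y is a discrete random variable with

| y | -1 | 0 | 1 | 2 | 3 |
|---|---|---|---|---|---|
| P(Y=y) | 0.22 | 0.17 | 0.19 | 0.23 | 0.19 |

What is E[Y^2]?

E[Y^2] = Σ y^2·P(Y=y)
 = 1·0.22 + 0·0.17 + 1·0.19 + 4·0.23 + 9·0.19
 = 0.22 + 0 + 0.19 + 0.92 + 1.71
 = 3.04

3.04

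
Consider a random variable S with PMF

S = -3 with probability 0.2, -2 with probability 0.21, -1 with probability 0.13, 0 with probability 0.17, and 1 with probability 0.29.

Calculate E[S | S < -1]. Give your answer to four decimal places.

P(S < -1) = 0.2 + 0.21 = 0.41.
E[S | S < -1] = [(-3)·0.2 + (-2)·0.21] / 0.41
 = -1.02 / 0.41
 = -102/41

-2.4878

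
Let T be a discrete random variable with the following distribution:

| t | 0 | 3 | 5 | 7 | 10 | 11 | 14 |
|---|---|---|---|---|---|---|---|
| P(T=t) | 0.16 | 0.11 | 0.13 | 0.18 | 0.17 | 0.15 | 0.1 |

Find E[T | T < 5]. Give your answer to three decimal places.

P(T < 5) = 0.16 + 0.11 = 0.27.
E[T | T < 5] = [0·0.16 + 3·0.11] / 0.27
 = 0.33 / 0.27
 = 11/9

1.222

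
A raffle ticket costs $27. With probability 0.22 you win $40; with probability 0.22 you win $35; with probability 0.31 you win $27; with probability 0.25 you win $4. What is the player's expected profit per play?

-1.13

E[payout] = 40·0.22 + 35·0.22 + 27·0.31 + 4·0.25
 = 8.8 + 7.7 + 8.37 + 1
 = 25.87
Net = 25.87 - 27 = -1.13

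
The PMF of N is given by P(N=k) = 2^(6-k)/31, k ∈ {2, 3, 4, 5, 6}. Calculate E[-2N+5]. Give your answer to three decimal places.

E[-2N+5] = Σ (-2n+5)·P(N=n)
 = 1·16/31 + (-1)·8/31 + (-3)·4/31 + (-5)·2/31 + (-7)·1/31
 = 16/31 + (-8/31) + (-12/31) + (-10/31) + (-7/31)
 = -21/31

-0.677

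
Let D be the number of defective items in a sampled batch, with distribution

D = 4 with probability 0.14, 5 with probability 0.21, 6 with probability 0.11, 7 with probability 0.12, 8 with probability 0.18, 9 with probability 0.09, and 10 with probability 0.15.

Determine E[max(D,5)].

E[max(D,5)] = Σ max(d,5)·P(D=d)
 = 5·0.14 + 5·0.21 + 6·0.11 + 7·0.12 + 8·0.18 + 9·0.09 + 10·0.15
 = 0.7 + 1.05 + 0.66 + 0.84 + 1.44 + 0.81 + 1.5
 = 7

7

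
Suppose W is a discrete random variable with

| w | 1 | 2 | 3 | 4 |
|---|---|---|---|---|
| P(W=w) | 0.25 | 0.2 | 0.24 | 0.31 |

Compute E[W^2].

8.17

E[W^2] = Σ w^2·P(W=w)
 = 1·0.25 + 4·0.2 + 9·0.24 + 16·0.31
 = 0.25 + 0.8 + 2.16 + 4.96
 = 8.17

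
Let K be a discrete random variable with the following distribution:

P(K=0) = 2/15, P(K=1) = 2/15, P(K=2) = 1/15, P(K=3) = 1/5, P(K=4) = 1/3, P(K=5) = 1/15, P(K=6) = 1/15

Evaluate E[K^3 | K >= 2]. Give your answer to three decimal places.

68.182

P(K >= 2) = 1/15 + 1/5 + 1/3 + 1/15 + 1/15 = 11/15.
E[K^3 | K >= 2] = [8·1/15 + 27·1/5 + 64·1/3 + 125·1/15 + 216·1/15] / (11/15)
 = 50 / (11/15)
 = 750/11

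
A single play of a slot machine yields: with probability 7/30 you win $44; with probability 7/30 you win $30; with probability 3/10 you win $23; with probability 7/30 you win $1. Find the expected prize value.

24.4

E[payout] = 44·7/30 + 30·7/30 + 23·3/10 + 1·7/30
 = 154/15 + 7 + 69/10 + 7/30
 = 122/5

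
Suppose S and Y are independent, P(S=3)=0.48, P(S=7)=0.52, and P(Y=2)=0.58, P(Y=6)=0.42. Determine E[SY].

18.6944

E[SY] = Σ_s Σ_y sy · P(S=s)P(Y=y)
 = 6·0.2784 + 18·0.2016 + 14·0.3016 + 42·0.2184
 = 1.6704 + 3.6288 + 4.2224 + 9.1728
 = 18.6944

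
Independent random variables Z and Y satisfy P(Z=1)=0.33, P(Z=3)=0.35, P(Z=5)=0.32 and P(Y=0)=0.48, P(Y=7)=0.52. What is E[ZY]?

E[ZY] = Σ_z Σ_y zy · P(Z=z)P(Y=y)
 = 0·0.1584 + 7·0.1716 + 0·0.168 + 21·0.182 + 0·0.1536 + 35·0.1664
 = 0 + 1.2012 + 0 + 3.822 + 0 + 5.824
 = 10.8472

10.8472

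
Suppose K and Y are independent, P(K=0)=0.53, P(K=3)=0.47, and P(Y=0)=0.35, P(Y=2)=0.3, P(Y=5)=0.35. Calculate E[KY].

3.3135

E[KY] = Σ_k Σ_y ky · P(K=k)P(Y=y)
 = 0·0.1855 + 0·0.159 + 0·0.1855 + 0·0.1645 + 6·0.141 + 15·0.1645
 = 0 + 0 + 0 + 0 + 0.846 + 2.4675
 = 3.3135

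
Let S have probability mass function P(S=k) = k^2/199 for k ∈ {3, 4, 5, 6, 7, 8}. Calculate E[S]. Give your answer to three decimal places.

E[S] = Σ s·P(S=s)
 = 3·9/199 + 4·16/199 + 5·25/199 + 6·36/199 + 7·49/199 + 8·64/199
 = 27/199 + 64/199 + 125/199 + 216/199 + 343/199 + 512/199
 = 1287/199

6.467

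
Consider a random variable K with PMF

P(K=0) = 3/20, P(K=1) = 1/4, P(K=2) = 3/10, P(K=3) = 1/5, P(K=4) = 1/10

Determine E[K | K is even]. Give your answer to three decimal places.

1.818

P(K is even) = 3/20 + 3/10 + 1/10 = 11/20.
E[K | K is even] = [0·3/20 + 2·3/10 + 4·1/10] / (11/20)
 = 1 / (11/20)
 = 20/11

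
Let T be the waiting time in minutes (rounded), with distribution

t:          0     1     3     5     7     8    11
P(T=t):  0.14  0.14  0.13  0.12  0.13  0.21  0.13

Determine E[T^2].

E[T^2] = Σ t^2·P(T=t)
 = 0·0.14 + 1·0.14 + 9·0.13 + 25·0.12 + 49·0.13 + 64·0.21 + 121·0.13
 = 0 + 0.14 + 1.17 + 3 + 6.37 + 13.44 + 15.73
 = 39.85

39.85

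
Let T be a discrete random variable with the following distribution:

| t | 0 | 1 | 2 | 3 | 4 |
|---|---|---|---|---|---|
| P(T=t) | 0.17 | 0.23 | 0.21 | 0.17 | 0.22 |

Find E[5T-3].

7.2

E[5T-3] = Σ (5t-3)·P(T=t)
 = (-3)·0.17 + 2·0.23 + 7·0.21 + 12·0.17 + 17·0.22
 = (-0.51) + 0.46 + 1.47 + 2.04 + 3.74
 = 7.2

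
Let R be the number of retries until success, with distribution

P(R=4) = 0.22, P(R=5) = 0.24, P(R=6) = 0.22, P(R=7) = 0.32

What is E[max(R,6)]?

E[max(R,6)] = Σ max(r,6)·P(R=r)
 = 6·0.22 + 6·0.24 + 6·0.22 + 7·0.32
 = 1.32 + 1.44 + 1.32 + 2.24
 = 6.32

6.32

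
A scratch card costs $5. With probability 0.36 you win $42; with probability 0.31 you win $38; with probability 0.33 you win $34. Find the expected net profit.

E[payout] = 42·0.36 + 38·0.31 + 34·0.33
 = 15.12 + 11.78 + 11.22
 = 38.12
Net = 38.12 - 5 = 33.12

33.12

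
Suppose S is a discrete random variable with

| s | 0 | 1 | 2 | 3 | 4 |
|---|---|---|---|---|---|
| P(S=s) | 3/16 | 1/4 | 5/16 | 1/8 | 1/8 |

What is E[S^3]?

E[S^3] = Σ s^3·P(S=s)
 = 0·3/16 + 1·1/4 + 8·5/16 + 27·1/8 + 64·1/8
 = 0 + 1/4 + 5/2 + 27/8 + 8
 = 113/8

14.125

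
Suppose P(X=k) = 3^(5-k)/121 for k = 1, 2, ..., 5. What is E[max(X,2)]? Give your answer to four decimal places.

E[max(X,2)] = Σ max(x,2)·P(X=x)
 = 2·81/121 + 2·27/121 + 3·9/121 + 4·3/121 + 5·1/121
 = 162/121 + 54/121 + 27/121 + 12/121 + 5/121
 = 260/121

2.1488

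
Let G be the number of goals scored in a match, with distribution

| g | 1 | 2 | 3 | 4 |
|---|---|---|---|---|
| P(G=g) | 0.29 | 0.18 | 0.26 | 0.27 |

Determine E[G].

E[G] = Σ g·P(G=g)
 = 1·0.29 + 2·0.18 + 3·0.26 + 4·0.27
 = 0.29 + 0.36 + 0.78 + 1.08
 = 2.51

2.51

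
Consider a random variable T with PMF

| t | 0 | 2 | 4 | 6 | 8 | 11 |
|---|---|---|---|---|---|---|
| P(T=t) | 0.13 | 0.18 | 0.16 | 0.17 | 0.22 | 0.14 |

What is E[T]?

E[T] = Σ t·P(T=t)
 = 0·0.13 + 2·0.18 + 4·0.16 + 6·0.17 + 8·0.22 + 11·0.14
 = 0 + 0.36 + 0.64 + 1.02 + 1.76 + 1.54
 = 5.32

5.32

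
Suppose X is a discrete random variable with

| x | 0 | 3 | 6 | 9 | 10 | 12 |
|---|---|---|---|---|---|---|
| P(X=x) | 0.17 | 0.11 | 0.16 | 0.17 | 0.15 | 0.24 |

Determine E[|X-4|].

E[|X-4|] = Σ |x-4|·P(X=x)
 = 4·0.17 + 1·0.11 + 2·0.16 + 5·0.17 + 6·0.15 + 8·0.24
 = 0.68 + 0.11 + 0.32 + 0.85 + 0.9 + 1.92
 = 4.78

4.78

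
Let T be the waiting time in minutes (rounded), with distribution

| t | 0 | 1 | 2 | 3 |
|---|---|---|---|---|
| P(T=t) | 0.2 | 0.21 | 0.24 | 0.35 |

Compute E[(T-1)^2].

1.84

E[(T-1)^2] = Σ (t-1)^2·P(T=t)
 = 1·0.2 + 0·0.21 + 1·0.24 + 4·0.35
 = 0.2 + 0 + 0.24 + 1.4
 = 1.84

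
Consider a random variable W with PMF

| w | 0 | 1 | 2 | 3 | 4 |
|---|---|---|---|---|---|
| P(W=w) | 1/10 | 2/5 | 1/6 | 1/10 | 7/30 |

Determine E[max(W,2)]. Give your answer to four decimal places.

2.5667

E[max(W,2)] = Σ max(w,2)·P(W=w)
 = 2·1/10 + 2·2/5 + 2·1/6 + 3·1/10 + 4·7/30
 = 1/5 + 4/5 + 1/3 + 3/10 + 14/15
 = 77/30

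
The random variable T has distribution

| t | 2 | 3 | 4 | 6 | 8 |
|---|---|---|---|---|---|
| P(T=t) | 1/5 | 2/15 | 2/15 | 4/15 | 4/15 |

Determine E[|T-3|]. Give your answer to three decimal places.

E[|T-3|] = Σ |t-3|·P(T=t)
 = 1·1/5 + 0·2/15 + 1·2/15 + 3·4/15 + 5·4/15
 = 1/5 + 0 + 2/15 + 4/5 + 4/3
 = 37/15

2.467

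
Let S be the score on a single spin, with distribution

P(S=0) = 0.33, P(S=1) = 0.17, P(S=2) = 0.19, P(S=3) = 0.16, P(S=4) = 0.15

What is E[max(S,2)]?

E[max(S,2)] = Σ max(s,2)·P(S=s)
 = 2·0.33 + 2·0.17 + 2·0.19 + 3·0.16 + 4·0.15
 = 0.66 + 0.34 + 0.38 + 0.48 + 0.6
 = 2.46

2.46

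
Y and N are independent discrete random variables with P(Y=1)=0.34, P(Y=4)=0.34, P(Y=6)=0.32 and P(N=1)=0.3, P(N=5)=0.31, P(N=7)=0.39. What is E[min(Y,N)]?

E[min(Y,N)] = Σ_y Σ_n min(y,n) · P(Y=y)P(N=n)
 = 1·0.102 + 1·0.1054 + 1·0.1326 + 1·0.102 + 4·0.1054 + 4·0.1326 + 1·0.096 + 5·0.0992 + 6·0.1248
 = 0.102 + 0.1054 + 0.1326 + 0.102 + 0.4216 + 0.5304 + 0.096 + 0.496 + 0.7488
 = 2.7348

2.7348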